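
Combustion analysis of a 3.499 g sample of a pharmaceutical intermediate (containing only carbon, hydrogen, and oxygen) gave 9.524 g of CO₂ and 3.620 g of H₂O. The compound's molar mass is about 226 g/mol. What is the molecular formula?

C14H26O2

mol C = 9.524 g CO₂ ÷ 44.009 g/mol = 0.21641 mol
mol H = 2 × 3.620 g H₂O ÷ 18.015 g/mol = 0.40189 mol
mass O = 3.499 − (2.5993 + 0.40510) = 0.49459 g → mol O = 0.49459 ÷ 15.999 = 0.030914 mol
Divide by the smallest (0.030914 mol): C 7.000, H 13.000, O 1.000
Empirical formula: C7H13O
Empirical-formula mass = 113.18 g/mol; 226 ÷ 113.18 ≈ 2, so the molecular formula is C14H26O2.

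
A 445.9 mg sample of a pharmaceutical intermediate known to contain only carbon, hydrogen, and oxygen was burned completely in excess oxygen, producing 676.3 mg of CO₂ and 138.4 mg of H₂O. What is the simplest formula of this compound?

CHO

mol C = 0.6763 g CO₂ ÷ 44.009 g/mol = 0.015367 mol
mol H = 2 × 0.1384 g H₂O ÷ 18.015 g/mol = 0.015365 mol
mass O = 0.4459 − (0.18458 + 0.015488) = 0.24584 g → mol O = 0.24584 ÷ 15.999 = 0.015366 mol
Divide by the smallest (0.015365 mol): C 1.000, H 1.000, O 1.000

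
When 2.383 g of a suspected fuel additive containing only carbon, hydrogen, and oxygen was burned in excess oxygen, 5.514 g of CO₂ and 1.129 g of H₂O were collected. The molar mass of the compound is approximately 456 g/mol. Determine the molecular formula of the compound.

mol C = 5.514 g CO₂ ÷ 44.009 g/mol = 0.12529 mol
mol H = 2 × 1.129 g H₂O ÷ 18.015 g/mol = 0.12534 mol
mass O = 2.383 − (1.5049 + 0.12634) = 0.75177 g → mol O = 0.75177 ÷ 15.999 = 0.046988 mol
Divide by the smallest (0.046988 mol): C 2.666, H 2.667, O 1.000
Multiplying each by 3 gives whole numbers: C 8.00, H 8.00, O 3.00
Empirical formula: C8H8O3
Empirical-formula mass = 152.15 g/mol; 456 ÷ 152.15 ≈ 3, so the molecular formula is C24H24O9.

C24H24O9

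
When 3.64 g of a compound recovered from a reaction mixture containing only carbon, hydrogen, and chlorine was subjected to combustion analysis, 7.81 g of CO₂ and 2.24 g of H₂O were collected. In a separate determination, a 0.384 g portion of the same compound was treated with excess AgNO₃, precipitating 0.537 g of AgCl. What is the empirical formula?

C5H7Cl

mol C = 7.81 g CO₂ ÷ 44.009 g/mol = 0.1775 mol
mol H = 2 × 2.24 g H₂O ÷ 18.015 g/mol = 0.2487 mol
From the AgCl data: mol Cl per gram of compound = (0.537 ÷ 143.318) ÷ 0.384 = 0.009758 mol/g, so in the 3.64 g combustion sample mol Cl = 0.03552 mol
Divide by the smallest (0.03552 mol): C 4.996, H 7.002, Cl 1.000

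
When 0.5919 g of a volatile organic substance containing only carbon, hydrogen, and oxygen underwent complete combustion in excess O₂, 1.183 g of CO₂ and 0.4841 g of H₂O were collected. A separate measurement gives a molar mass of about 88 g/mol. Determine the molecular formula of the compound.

C4H8O2

mol C = 1.183 g CO₂ ÷ 44.009 g/mol = 0.026881 mol
mol H = 2 × 0.4841 g H₂O ÷ 18.015 g/mol = 0.053744 mol
mass O = 0.5919 − (0.32287 + 0.054174) = 0.21486 g → mol O = 0.21486 ÷ 15.999 = 0.013430 mol
Divide by the smallest (0.013430 mol): C 2.002, H 4.002, O 1.000
Empirical formula: C2H4O
Empirical-formula mass = 44.05 g/mol; 88 ÷ 44.05 ≈ 2, so the molecular formula is C4H8O2.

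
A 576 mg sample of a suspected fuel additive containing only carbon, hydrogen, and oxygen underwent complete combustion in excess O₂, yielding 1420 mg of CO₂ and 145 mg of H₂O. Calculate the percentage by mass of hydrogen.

2.8%

mol C = 1.42 g CO₂ ÷ 44.009 g/mol = 0.03227 mol
mol H = 2 × 0.145 g H₂O ÷ 18.015 g/mol = 0.01610 mol
mass O = 0.576 − (0.3875 + 0.01623) = 0.1722 g → mol O = 0.1722 ÷ 15.999 = 0.01076 mol
mass % H = 0.01623 g ÷ 0.576 g × 100%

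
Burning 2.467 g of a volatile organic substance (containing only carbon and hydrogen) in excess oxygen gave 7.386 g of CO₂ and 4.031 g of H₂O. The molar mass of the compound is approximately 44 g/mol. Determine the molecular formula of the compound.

C3H8

mol C = 7.386 g CO₂ ÷ 44.009 g/mol = 0.16783 mol
mol H = 2 × 4.031 g H₂O ÷ 18.015 g/mol = 0.44752 mol
Divide by the smallest (0.16783 mol): C 1.000, H 2.666
Multiplying each by 3 gives whole numbers: C 3.00, H 8.00
Empirical formula: C3H8
Empirical-formula mass = 44.10 g/mol; 44 ÷ 44.10 ≈ 1, so the molecular formula is C3H8.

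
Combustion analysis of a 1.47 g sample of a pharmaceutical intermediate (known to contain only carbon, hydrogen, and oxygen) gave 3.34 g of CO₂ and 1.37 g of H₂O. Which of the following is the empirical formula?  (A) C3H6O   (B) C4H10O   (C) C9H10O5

mol C = 3.34 g CO₂ ÷ 44.009 g/mol = 0.07589 mol
mol H = 2 × 1.37 g H₂O ÷ 18.015 g/mol = 0.1521 mol
mass O = 1.47 − (0.9116 + 0.1533) = 0.4051 g → mol O = 0.4051 ÷ 15.999 = 0.02532 mol
Divide by the smallest (0.02532 mol): C 2.997, H 6.006, O 1.000

(A) C3H6O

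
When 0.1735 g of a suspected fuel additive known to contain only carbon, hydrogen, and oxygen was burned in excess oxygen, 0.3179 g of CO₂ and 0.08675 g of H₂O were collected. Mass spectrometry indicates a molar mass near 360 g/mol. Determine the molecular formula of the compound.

mol C = 0.3179 g CO₂ ÷ 44.009 g/mol = 0.0072235 mol
mol H = 2 × 0.08675 g H₂O ÷ 18.015 g/mol = 0.0096309 mol
mass O = 0.1735 − (0.086762 + 0.0097079) = 0.077030 g → mol O = 0.077030 ÷ 15.999 = 0.0048147 mol
Divide by the smallest (0.0048147 mol): C 1.500, H 2.000, O 1.000
Multiplying each by 2 gives whole numbers: C 3.00, H 4.00, O 2.00
Empirical formula: C3H4O2
Empirical-formula mass = 72.06 g/mol; 360 ÷ 72.06 ≈ 5, so the molecular formula is C15H20O10.

C15H20O10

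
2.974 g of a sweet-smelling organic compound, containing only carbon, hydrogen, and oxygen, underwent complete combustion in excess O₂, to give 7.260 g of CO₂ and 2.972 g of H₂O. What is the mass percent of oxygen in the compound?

22.19%

mol C = 7.260 g CO₂ ÷ 44.009 g/mol = 0.16497 mol
mol H = 2 × 2.972 g H₂O ÷ 18.015 g/mol = 0.32995 mol
mass O = 2.974 − (1.9814 + 0.33259) = 0.66000 g → mol O = 0.66000 ÷ 15.999 = 0.041253 mol
mass % O = 0.66000 g ÷ 2.974 g × 100%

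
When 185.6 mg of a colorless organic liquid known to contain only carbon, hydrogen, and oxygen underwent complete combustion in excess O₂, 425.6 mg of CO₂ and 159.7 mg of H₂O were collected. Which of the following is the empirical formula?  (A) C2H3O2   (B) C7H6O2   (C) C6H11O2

(C) C6H11O2

mol C = 0.4256 g CO₂ ÷ 44.009 g/mol = 0.0096707 mol
mol H = 2 × 0.1597 g H₂O ÷ 18.015 g/mol = 0.017730 mol
mass O = 0.1856 − (0.11616 + 0.017872) = 0.051573 g → mol O = 0.051573 ÷ 15.999 = 0.0032235 mol
Divide by the smallest (0.0032235 mol): C 3.000, H 5.500, O 1.000
Multiplying each by 2 gives whole numbers: C 6.00, H 11.00, O 2.00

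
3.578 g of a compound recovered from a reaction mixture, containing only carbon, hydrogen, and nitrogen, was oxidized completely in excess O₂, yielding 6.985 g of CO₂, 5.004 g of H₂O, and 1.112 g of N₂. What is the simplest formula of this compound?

mol C = 6.985 g CO₂ ÷ 44.009 g/mol = 0.15872 mol
mol H = 2 × 5.004 g H₂O ÷ 18.015 g/mol = 0.55554 mol
mol N = 2 × 1.112 g N₂ ÷ 28.014 g/mol = 0.079389 mol
Divide by the smallest (0.079389 mol): C 1.999, H 6.998, N 1.000

C2H7N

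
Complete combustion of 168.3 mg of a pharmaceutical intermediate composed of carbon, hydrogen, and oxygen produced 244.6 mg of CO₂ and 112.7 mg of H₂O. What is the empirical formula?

mol C = 0.2446 g CO₂ ÷ 44.009 g/mol = 0.0055580 mol
mol H = 2 × 0.1127 g H₂O ÷ 18.015 g/mol = 0.012512 mol
mass O = 0.1683 − (0.066757 + 0.012612) = 0.088932 g → mol O = 0.088932 ÷ 15.999 = 0.0055586 mol
Divide by the smallest (0.0055580 mol): C 1.000, H 2.251, O 1.000
Multiplying each by 4 gives whole numbers: C 4.00, H 9.00, O 4.00

C4H9O4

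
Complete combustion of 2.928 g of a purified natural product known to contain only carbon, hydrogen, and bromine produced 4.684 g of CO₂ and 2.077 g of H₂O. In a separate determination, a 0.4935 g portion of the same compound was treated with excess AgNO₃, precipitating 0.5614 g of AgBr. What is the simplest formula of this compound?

mol C = 4.684 g CO₂ ÷ 44.009 g/mol = 0.10643 mol
mol H = 2 × 2.077 g H₂O ÷ 18.015 g/mol = 0.23059 mol
From the AgBr data: mol Br per gram of compound = (0.5614 ÷ 187.772) ÷ 0.4935 = 0.0060584 mol/g, so in the 2.928 g combustion sample mol Br = 0.017739 mol
Divide by the smallest (0.017739 mol): C 6.000, H 12.999, Br 1.000

C6H13Br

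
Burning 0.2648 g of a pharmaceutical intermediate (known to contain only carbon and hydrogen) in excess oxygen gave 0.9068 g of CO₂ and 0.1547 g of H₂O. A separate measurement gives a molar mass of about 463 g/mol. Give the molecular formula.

C36H30

mol C = 0.9068 g CO₂ ÷ 44.009 g/mol = 0.020605 mol
mol H = 2 × 0.1547 g H₂O ÷ 18.015 g/mol = 0.017175 mol
Divide by the smallest (0.017175 mol): C 1.200, H 1.000
Multiplying each by 5 gives whole numbers: C 6.00, H 5.00
Empirical formula: C6H5
Empirical-formula mass = 77.11 g/mol; 463 ÷ 77.11 ≈ 6, so the molecular formula is C36H30.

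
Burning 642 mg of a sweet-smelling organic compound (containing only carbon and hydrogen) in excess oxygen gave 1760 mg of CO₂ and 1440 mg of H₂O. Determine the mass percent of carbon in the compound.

74.8%

mol C = 1.76 g CO₂ ÷ 44.009 g/mol = 0.03999 mol
mol H = 2 × 1.44 g H₂O ÷ 18.015 g/mol = 0.1599 mol
mass % C = 0.4803 g ÷ 0.642 g × 100%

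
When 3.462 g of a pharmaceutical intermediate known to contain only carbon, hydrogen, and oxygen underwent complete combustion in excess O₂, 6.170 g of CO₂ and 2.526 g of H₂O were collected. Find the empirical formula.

mol C = 6.170 g CO₂ ÷ 44.009 g/mol = 0.14020 mol
mol H = 2 × 2.526 g H₂O ÷ 18.015 g/mol = 0.28043 mol
mass O = 3.462 − (1.6839 + 0.28268) = 1.4954 g → mol O = 1.4954 ÷ 15.999 = 0.093468 mol
Divide by the smallest (0.093468 mol): C 1.500, H 3.000, O 1.000
Multiplying each by 2 gives whole numbers: C 3.00, H 6.00, O 2.00

C3H6O2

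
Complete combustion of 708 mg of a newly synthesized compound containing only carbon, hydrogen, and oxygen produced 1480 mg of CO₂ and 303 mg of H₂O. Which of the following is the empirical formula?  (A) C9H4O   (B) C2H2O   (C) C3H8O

(B) C2H2O

mol C = 1.48 g CO₂ ÷ 44.009 g/mol = 0.03363 mol
mol H = 2 × 0.303 g H₂O ÷ 18.015 g/mol = 0.03364 mol
mass O = 0.708 − (0.4039 + 0.03391) = 0.2702 g → mol O = 0.2702 ÷ 15.999 = 0.01689 mol
Divide by the smallest (0.01689 mol): C 1.991, H 1.992, O 1.000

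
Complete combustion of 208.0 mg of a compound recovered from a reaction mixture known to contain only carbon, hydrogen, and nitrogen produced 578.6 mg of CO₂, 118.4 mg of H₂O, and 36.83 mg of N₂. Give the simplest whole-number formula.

C5H5N

mol C = 0.5786 g CO₂ ÷ 44.009 g/mol = 0.013147 mol
mol H = 2 × 0.1184 g H₂O ÷ 18.015 g/mol = 0.013145 mol
mol N = 2 × 0.03683 g N₂ ÷ 28.014 g/mol = 0.0026294 mol
Divide by the smallest (0.0026294 mol): C 5.000, H 4.999, N 1.000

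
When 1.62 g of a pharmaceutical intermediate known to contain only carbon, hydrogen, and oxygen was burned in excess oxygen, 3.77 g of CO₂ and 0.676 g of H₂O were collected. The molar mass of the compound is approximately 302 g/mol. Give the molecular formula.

C16H14O6

mol C = 3.77 g CO₂ ÷ 44.009 g/mol = 0.08566 mol
mol H = 2 × 0.676 g H₂O ÷ 18.015 g/mol = 0.07505 mol
mass O = 1.62 − (1.029 + 0.07565) = 0.5154 g → mol O = 0.5154 ÷ 15.999 = 0.03222 mol
Divide by the smallest (0.03222 mol): C 2.659, H 2.329, O 1.000
Multiplying each by 3 gives whole numbers: C 7.98, H 6.99, O 3.00
Empirical formula: C8H7O3
Empirical-formula mass = 151.14 g/mol; 302 ÷ 151.14 ≈ 2, so the molecular formula is C16H14O6.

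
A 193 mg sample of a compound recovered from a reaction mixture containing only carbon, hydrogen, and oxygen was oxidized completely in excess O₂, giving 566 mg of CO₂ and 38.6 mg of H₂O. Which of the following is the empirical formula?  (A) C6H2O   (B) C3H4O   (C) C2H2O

mol C = 0.566 g CO₂ ÷ 44.009 g/mol = 0.01286 mol
mol H = 2 × 0.0386 g H₂O ÷ 18.015 g/mol = 0.004285 mol
mass O = 0.193 − (0.1545 + 0.004320) = 0.03421 g → mol O = 0.03421 ÷ 15.999 = 0.002138 mol
Divide by the smallest (0.002138 mol): C 6.015, H 2.004, O 1.000

(A) C6H2O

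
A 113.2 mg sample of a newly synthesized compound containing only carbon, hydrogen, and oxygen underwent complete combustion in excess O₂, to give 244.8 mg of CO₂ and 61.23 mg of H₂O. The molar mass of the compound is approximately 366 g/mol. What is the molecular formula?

C18H22O8

mol C = 0.2448 g CO₂ ÷ 44.009 g/mol = 0.0055625 mol
mol H = 2 × 0.06123 g H₂O ÷ 18.015 g/mol = 0.0067977 mol
mass O = 0.1132 − (0.066811 + 0.0068520) = 0.039537 g → mol O = 0.039537 ÷ 15.999 = 0.0024712 mol
Divide by the smallest (0.0024712 mol): C 2.251, H 2.751, O 1.000
Multiplying each by 4 gives whole numbers: C 9.00, H 11.00, O 4.00
Empirical formula: C9H11O4
Empirical-formula mass = 183.18 g/mol; 366 ÷ 183.18 ≈ 2, so the molecular formula is C18H22O8.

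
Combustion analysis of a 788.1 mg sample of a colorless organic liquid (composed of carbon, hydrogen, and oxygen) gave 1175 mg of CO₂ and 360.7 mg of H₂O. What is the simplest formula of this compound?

mol C = 1.175 g CO₂ ÷ 44.009 g/mol = 0.026699 mol
mol H = 2 × 0.3607 g H₂O ÷ 18.015 g/mol = 0.040044 mol
mass O = 0.7881 − (0.32068 + 0.040365) = 0.42705 g → mol O = 0.42705 ÷ 15.999 = 0.026692 mol
Divide by the smallest (0.026692 mol): C 1.000, H 1.500, O 1.000
Multiplying each by 2 gives whole numbers: C 2.00, H 3.00, O 2.00

C2H3O2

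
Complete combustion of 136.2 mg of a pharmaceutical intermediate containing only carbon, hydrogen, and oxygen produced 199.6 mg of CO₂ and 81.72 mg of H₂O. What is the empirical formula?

CH2O

mol C = 0.1996 g CO₂ ÷ 44.009 g/mol = 0.0045354 mol
mol H = 2 × 0.08172 g H₂O ÷ 18.015 g/mol = 0.0090724 mol
mass O = 0.1362 − (0.054475 + 0.0091450) = 0.072580 g → mol O = 0.072580 ÷ 15.999 = 0.0045365 mol
Divide by the smallest (0.0045354 mol): C 1.000, H 2.000, O 1.000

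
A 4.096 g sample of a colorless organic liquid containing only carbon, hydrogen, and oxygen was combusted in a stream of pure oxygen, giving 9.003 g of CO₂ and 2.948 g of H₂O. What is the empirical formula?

mol C = 9.003 g CO₂ ÷ 44.009 g/mol = 0.20457 mol
mol H = 2 × 2.948 g H₂O ÷ 18.015 g/mol = 0.32728 mol
mass O = 4.096 − (2.4571 + 0.32990) = 1.3090 g → mol O = 1.3090 ÷ 15.999 = 0.081817 mol
Divide by the smallest (0.081817 mol): C 2.500, H 4.000, O 1.000
Multiplying each by 2 gives whole numbers: C 5.00, H 8.00, O 2.00

C5H8O2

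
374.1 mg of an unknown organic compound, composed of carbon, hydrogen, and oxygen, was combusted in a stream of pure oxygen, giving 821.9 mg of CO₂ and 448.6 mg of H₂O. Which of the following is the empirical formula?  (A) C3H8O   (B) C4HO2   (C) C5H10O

(A) C3H8O

mol C = 0.8219 g CO₂ ÷ 44.009 g/mol = 0.018676 mol
mol H = 2 × 0.4486 g H₂O ÷ 18.015 g/mol = 0.049803 mol
mass O = 0.3741 − (0.22431 + 0.050201) = 0.099584 g → mol O = 0.099584 ÷ 15.999 = 0.0062244 mol
Divide by the smallest (0.0062244 mol): C 3.000, H 8.001, O 1.000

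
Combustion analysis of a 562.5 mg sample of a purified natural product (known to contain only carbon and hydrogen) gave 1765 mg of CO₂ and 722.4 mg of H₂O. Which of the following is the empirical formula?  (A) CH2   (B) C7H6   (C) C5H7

(A) CH2

mol C = 1.765 g CO₂ ÷ 44.009 g/mol = 0.040105 mol
mol H = 2 × 0.7224 g H₂O ÷ 18.015 g/mol = 0.080200 mol
Divide by the smallest (0.040105 mol): C 1.000, H 2.000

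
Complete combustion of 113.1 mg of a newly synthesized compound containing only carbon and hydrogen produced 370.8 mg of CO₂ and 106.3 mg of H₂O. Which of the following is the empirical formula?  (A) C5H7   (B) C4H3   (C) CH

(A) C5H7

mol C = 0.3708 g CO₂ ÷ 44.009 g/mol = 0.0084255 mol
mol H = 2 × 0.1063 g H₂O ÷ 18.015 g/mol = 0.011801 mol
Divide by the smallest (0.0084255 mol): C 1.000, H 1.401
Multiplying each by 5 gives whole numbers: C 5.00, H 7.00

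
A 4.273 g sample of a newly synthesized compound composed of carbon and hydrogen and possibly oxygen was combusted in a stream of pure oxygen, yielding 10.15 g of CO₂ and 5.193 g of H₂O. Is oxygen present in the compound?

mol C = 10.15 g CO₂ ÷ 44.009 g/mol = 0.23063 mol
mol H = 2 × 5.193 g H₂O ÷ 18.015 g/mol = 0.57652 mol
C and H account for only 3.3513 g of the 4.273 g sample; the remaining 0.92172 g must be oxygen.

yes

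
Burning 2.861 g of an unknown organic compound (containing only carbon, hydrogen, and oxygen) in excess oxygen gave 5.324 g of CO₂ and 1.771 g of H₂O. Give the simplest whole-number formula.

C8H13O5

mol C = 5.324 g CO₂ ÷ 44.009 g/mol = 0.12098 mol
mol H = 2 × 1.771 g H₂O ÷ 18.015 g/mol = 0.19661 mol
mass O = 2.861 − (1.4530 + 0.19819) = 1.2098 g → mol O = 1.2098 ÷ 15.999 = 0.075616 mol
Divide by the smallest (0.075616 mol): C 1.600, H 2.600, O 1.000
Multiplying each by 5 gives whole numbers: C 8.00, H 13.00, O 5.00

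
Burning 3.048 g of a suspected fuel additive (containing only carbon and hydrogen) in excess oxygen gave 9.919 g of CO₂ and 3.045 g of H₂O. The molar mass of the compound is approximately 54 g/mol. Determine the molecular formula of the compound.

C4H6

mol C = 9.919 g CO₂ ÷ 44.009 g/mol = 0.22539 mol
mol H = 2 × 3.045 g H₂O ÷ 18.015 g/mol = 0.33805 mol
Divide by the smallest (0.22539 mol): C 1.000, H 1.500
Multiplying each by 2 gives whole numbers: C 2.00, H 3.00
Empirical formula: C2H3
Empirical-formula mass = 27.05 g/mol; 54 ÷ 27.05 ≈ 2, so the molecular formula is C4H6.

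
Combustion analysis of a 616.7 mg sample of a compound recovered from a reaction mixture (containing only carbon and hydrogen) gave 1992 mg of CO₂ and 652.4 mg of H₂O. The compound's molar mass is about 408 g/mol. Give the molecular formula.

C30H48

mol C = 1.992 g CO₂ ÷ 44.009 g/mol = 0.045263 mol
mol H = 2 × 0.6524 g H₂O ÷ 18.015 g/mol = 0.072429 mol
Divide by the smallest (0.045263 mol): C 1.000, H 1.600
Multiplying each by 5 gives whole numbers: C 5.00, H 8.00
Empirical formula: C5H8
Empirical-formula mass = 68.12 g/mol; 408 ÷ 68.12 ≈ 6, so the molecular formula is C30H48.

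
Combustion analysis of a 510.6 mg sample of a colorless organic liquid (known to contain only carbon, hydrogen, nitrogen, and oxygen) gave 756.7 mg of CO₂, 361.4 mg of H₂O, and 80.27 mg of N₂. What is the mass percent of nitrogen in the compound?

15.72%

mol C = 0.7567 g CO₂ ÷ 44.009 g/mol = 0.017194 mol
mol H = 2 × 0.3614 g H₂O ÷ 18.015 g/mol = 0.040122 mol
mol N = 2 × 0.08027 g N₂ ÷ 28.014 g/mol = 0.0057307 mol
mass O = 0.5106 − (0.20652 + 0.040443 + 0.080270) = 0.18337 g → mol O = 0.18337 ÷ 15.999 = 0.011461 mol
mass % N = 0.080270 g ÷ 0.5106 g × 100%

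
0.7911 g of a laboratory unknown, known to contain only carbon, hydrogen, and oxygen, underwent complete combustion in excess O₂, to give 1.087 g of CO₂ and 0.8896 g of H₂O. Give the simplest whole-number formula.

CH4O

mol C = 1.087 g CO₂ ÷ 44.009 g/mol = 0.024699 mol
mol H = 2 × 0.8896 g H₂O ÷ 18.015 g/mol = 0.098762 mol
mass O = 0.7911 − (0.29667 + 0.099552) = 0.39488 g → mol O = 0.39488 ÷ 15.999 = 0.024682 mol
Divide by the smallest (0.024682 mol): C 1.001, H 4.001, O 1.000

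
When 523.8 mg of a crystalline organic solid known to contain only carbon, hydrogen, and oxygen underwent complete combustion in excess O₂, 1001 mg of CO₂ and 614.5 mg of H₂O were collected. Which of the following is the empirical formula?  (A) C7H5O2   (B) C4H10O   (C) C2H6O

(C) C2H6O

mol C = 1.001 g CO₂ ÷ 44.009 g/mol = 0.022745 mol
mol H = 2 × 0.6145 g H₂O ÷ 18.015 g/mol = 0.068221 mol
mass O = 0.5238 − (0.27319 + 0.068767) = 0.18184 g → mol O = 0.18184 ÷ 15.999 = 0.011366 mol
Divide by the smallest (0.011366 mol): C 2.001, H 6.002, O 1.000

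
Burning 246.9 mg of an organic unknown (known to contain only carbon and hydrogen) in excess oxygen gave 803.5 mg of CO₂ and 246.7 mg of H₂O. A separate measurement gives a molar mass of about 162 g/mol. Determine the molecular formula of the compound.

mol C = 0.8035 g CO₂ ÷ 44.009 g/mol = 0.018258 mol
mol H = 2 × 0.2467 g H₂O ÷ 18.015 g/mol = 0.027388 mol
Divide by the smallest (0.018258 mol): C 1.000, H 1.500
Multiplying each by 2 gives whole numbers: C 2.00, H 3.00
Empirical formula: C2H3
Empirical-formula mass = 27.05 g/mol; 162 ÷ 27.05 ≈ 6, so the molecular formula is C12H18.

C12H18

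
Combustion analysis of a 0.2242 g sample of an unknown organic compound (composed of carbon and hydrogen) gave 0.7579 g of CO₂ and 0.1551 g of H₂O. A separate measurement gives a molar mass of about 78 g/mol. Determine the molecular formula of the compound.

C6H6

mol C = 0.7579 g CO₂ ÷ 44.009 g/mol = 0.017221 mol
mol H = 2 × 0.1551 g H₂O ÷ 18.015 g/mol = 0.017219 mol
Divide by the smallest (0.017219 mol): C 1.000, H 1.000
Empirical formula: CH
Empirical-formula mass = 13.02 g/mol; 78 ÷ 13.02 ≈ 6, so the molecular formula is C6H6.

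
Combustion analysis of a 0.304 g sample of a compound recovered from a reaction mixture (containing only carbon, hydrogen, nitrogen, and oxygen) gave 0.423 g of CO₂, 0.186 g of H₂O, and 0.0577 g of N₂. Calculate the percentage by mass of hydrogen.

6.8%

mol C = 0.423 g CO₂ ÷ 44.009 g/mol = 0.009612 mol
mol H = 2 × 0.186 g H₂O ÷ 18.015 g/mol = 0.02065 mol
mol N = 2 × 0.0577 g N₂ ÷ 28.014 g/mol = 0.004119 mol
mass O = 0.304 − (0.1154 + 0.02081 + 0.05770) = 0.1100 g → mol O = 0.1100 ÷ 15.999 = 0.006878 mol
mass % H = 0.02081 g ÷ 0.304 g × 100%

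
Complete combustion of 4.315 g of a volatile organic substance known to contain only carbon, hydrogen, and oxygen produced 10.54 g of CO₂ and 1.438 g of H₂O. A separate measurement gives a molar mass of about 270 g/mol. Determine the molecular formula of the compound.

mol C = 10.54 g CO₂ ÷ 44.009 g/mol = 0.23950 mol
mol H = 2 × 1.438 g H₂O ÷ 18.015 g/mol = 0.15964 mol
mass O = 4.315 − (2.8766 + 0.16092) = 1.2775 g → mol O = 1.2775 ÷ 15.999 = 0.079848 mol
Divide by the smallest (0.079848 mol): C 2.999, H 1.999, O 1.000
Empirical formula: C3H2O
Empirical-formula mass = 54.05 g/mol; 270 ÷ 54.05 ≈ 5, so the molecular formula is C15H10O5.

C15H10O5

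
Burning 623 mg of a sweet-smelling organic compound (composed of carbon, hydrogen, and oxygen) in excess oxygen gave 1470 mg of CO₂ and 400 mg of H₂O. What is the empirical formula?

C3H4O

mol C = 1.47 g CO₂ ÷ 44.009 g/mol = 0.03340 mol
mol H = 2 × 0.400 g H₂O ÷ 18.015 g/mol = 0.04441 mol
mass O = 0.623 − (0.4012 + 0.04476) = 0.1770 g → mol O = 0.1770 ÷ 15.999 = 0.01107 mol
Divide by the smallest (0.01107 mol): C 3.018, H 4.013, O 1.000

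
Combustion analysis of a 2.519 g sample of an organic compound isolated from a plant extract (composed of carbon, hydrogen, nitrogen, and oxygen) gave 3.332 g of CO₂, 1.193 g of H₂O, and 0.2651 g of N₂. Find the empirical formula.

mol C = 3.332 g CO₂ ÷ 44.009 g/mol = 0.075712 mol
mol H = 2 × 1.193 g H₂O ÷ 18.015 g/mol = 0.13245 mol
mol N = 2 × 0.2651 g N₂ ÷ 28.014 g/mol = 0.018926 mol
mass O = 2.519 − (0.90937 + 0.13350 + 0.26510) = 1.2110 g → mol O = 1.2110 ÷ 15.999 = 0.075694 mol
Divide by the smallest (0.018926 mol): C 4.000, H 6.998, N 1.000, O 3.999

C4H7NO4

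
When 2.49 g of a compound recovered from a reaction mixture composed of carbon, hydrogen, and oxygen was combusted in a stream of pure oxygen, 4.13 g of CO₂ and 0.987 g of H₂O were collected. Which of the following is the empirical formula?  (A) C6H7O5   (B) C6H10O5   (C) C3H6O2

mol C = 4.13 g CO₂ ÷ 44.009 g/mol = 0.09384 mol
mol H = 2 × 0.987 g H₂O ÷ 18.015 g/mol = 0.1096 mol
mass O = 2.49 − (1.127 + 0.1105) = 1.252 g → mol O = 1.252 ÷ 15.999 = 0.07828 mol
Divide by the smallest (0.07828 mol): C 1.199, H 1.400, O 1.000
Multiplying each by 5 gives whole numbers: C 5.99, H 7.00, O 5.00

(A) C6H7O5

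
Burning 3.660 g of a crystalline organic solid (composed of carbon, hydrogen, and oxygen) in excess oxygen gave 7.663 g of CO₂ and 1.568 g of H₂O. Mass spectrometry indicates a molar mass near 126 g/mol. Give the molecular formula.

C6H6O3

mol C = 7.663 g CO₂ ÷ 44.009 g/mol = 0.17412 mol
mol H = 2 × 1.568 g H₂O ÷ 18.015 g/mol = 0.17408 mol
mass O = 3.660 − (2.0914 + 0.17547) = 1.3931 g → mol O = 1.3931 ÷ 15.999 = 0.087076 mol
Divide by the smallest (0.087076 mol): C 2.000, H 1.999, O 1.000
Empirical formula: C2H2O
Empirical-formula mass = 42.04 g/mol; 126 ÷ 42.04 ≈ 3, so the molecular formula is C6H6O3.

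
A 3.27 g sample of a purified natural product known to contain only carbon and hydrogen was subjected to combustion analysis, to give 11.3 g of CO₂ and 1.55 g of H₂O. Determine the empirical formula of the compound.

mol C = 11.3 g CO₂ ÷ 44.009 g/mol = 0.2568 mol
mol H = 2 × 1.55 g H₂O ÷ 18.015 g/mol = 0.1721 mol
Divide by the smallest (0.1721 mol): C 1.492, H 1.000
Multiplying each by 2 gives whole numbers: C 2.98, H 2.00

C3H2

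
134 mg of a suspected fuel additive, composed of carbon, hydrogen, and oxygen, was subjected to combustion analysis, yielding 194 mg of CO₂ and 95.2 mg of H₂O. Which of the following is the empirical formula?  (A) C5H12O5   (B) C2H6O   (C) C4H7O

mol C = 0.194 g CO₂ ÷ 44.009 g/mol = 0.004408 mol
mol H = 2 × 0.0952 g H₂O ÷ 18.015 g/mol = 0.01057 mol
mass O = 0.134 − (0.05295 + 0.01065) = 0.07040 g → mol O = 0.07040 ÷ 15.999 = 0.004400 mol
Divide by the smallest (0.004400 mol): C 1.002, H 2.402, O 1.000
Multiplying each by 5 gives whole numbers: C 5.01, H 12.01, O 5.00

(A) C5H12O5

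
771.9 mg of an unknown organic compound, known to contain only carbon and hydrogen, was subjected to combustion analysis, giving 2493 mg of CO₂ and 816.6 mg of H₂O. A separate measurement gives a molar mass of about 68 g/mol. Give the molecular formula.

C5H8

mol C = 2.493 g CO₂ ÷ 44.009 g/mol = 0.056648 mol
mol H = 2 × 0.8166 g H₂O ÷ 18.015 g/mol = 0.090658 mol
Divide by the smallest (0.056648 mol): C 1.000, H 1.600
Multiplying each by 5 gives whole numbers: C 5.00, H 8.00
Empirical formula: C5H8
Empirical-formula mass = 68.12 g/mol; 68 ÷ 68.12 ≈ 1, so the molecular formula is C5H8.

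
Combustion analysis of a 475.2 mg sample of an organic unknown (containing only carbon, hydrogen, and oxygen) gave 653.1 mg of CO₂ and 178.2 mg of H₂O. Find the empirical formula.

C6H8O7

mol C = 0.6531 g CO₂ ÷ 44.009 g/mol = 0.014840 mol
mol H = 2 × 0.1782 g H₂O ÷ 18.015 g/mol = 0.019784 mol
mass O = 0.4752 − (0.17824 + 0.019942) = 0.27701 g → mol O = 0.27701 ÷ 15.999 = 0.017314 mol
Divide by the smallest (0.014840 mol): C 1.000, H 1.333, O 1.167
Multiplying each by 6 gives whole numbers: C 6.00, H 8.00, O 7.00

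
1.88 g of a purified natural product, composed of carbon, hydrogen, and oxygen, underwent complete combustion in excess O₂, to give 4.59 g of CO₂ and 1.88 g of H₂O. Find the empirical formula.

C4H8O

mol C = 4.59 g CO₂ ÷ 44.009 g/mol = 0.1043 mol
mol H = 2 × 1.88 g H₂O ÷ 18.015 g/mol = 0.2087 mol
mass O = 1.88 − (1.253 + 0.2104) = 0.4169 g → mol O = 0.4169 ÷ 15.999 = 0.02606 mol
Divide by the smallest (0.02606 mol): C 4.002, H 8.010, O 1.000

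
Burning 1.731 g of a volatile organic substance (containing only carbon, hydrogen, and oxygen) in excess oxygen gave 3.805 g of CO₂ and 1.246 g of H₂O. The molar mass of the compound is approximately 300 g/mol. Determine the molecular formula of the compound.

mol C = 3.805 g CO₂ ÷ 44.009 g/mol = 0.086460 mol
mol H = 2 × 1.246 g H₂O ÷ 18.015 g/mol = 0.13833 mol
mass O = 1.731 − (1.0385 + 0.13944) = 0.55310 g → mol O = 0.55310 ÷ 15.999 = 0.034571 mol
Divide by the smallest (0.034571 mol): C 2.501, H 4.001, O 1.000
Multiplying each by 2 gives whole numbers: C 5.00, H 8.00, O 2.00
Empirical formula: C5H8O2
Empirical-formula mass = 100.12 g/mol; 300 ÷ 100.12 ≈ 3, so the molecular formula is C15H24O6.

C15H24O6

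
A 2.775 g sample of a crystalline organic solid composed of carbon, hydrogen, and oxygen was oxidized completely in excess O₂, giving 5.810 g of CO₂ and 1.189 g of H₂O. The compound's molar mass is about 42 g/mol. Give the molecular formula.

C2H2O

mol C = 5.810 g CO₂ ÷ 44.009 g/mol = 0.13202 mol
mol H = 2 × 1.189 g H₂O ÷ 18.015 g/mol = 0.13200 mol
mass O = 2.775 − (1.5857 + 0.13306) = 1.0563 g → mol O = 1.0563 ÷ 15.999 = 0.066021 mol
Divide by the smallest (0.066021 mol): C 2.000, H 1.999, O 1.000
Empirical formula: C2H2O
Empirical-formula mass = 42.04 g/mol; 42 ÷ 42.04 ≈ 1, so the molecular formula is C2H2O.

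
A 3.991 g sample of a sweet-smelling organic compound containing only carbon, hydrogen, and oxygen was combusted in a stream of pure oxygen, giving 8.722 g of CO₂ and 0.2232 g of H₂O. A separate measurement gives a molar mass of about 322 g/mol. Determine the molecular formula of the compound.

C16H2O8

mol C = 8.722 g CO₂ ÷ 44.009 g/mol = 0.19819 mol
mol H = 2 × 0.2232 g H₂O ÷ 18.015 g/mol = 0.024779 mol
mass O = 3.991 − (2.3804 + 0.024978) = 1.5856 g → mol O = 1.5856 ÷ 15.999 = 0.099106 mol
Divide by the smallest (0.024779 mol): C 7.998, H 1.000, O 4.000
Empirical formula: C8HO4
Empirical-formula mass = 161.09 g/mol; 322 ÷ 161.09 ≈ 2, so the molecular formula is C16H2O8.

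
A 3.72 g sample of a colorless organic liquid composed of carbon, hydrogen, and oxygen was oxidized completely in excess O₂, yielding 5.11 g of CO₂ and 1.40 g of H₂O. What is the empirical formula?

mol C = 5.11 g CO₂ ÷ 44.009 g/mol = 0.1161 mol
mol H = 2 × 1.40 g H₂O ÷ 18.015 g/mol = 0.1554 mol
mass O = 3.72 − (1.395 + 0.1567) = 2.169 g → mol O = 2.169 ÷ 15.999 = 0.1356 mol
Divide by the smallest (0.1161 mol): C 1.000, H 1.339, O 1.167
Multiplying each by 6 gives whole numbers: C 6.00, H 8.03, O 7.00

C6H8O7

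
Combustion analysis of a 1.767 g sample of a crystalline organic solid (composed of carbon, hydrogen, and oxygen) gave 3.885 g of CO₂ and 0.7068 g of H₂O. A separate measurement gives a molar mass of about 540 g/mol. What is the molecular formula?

C27H24O12

mol C = 3.885 g CO₂ ÷ 44.009 g/mol = 0.088277 mol
mol H = 2 × 0.7068 g H₂O ÷ 18.015 g/mol = 0.078468 mol
mass O = 1.767 − (1.0603 + 0.079096) = 0.62760 g → mol O = 0.62760 ÷ 15.999 = 0.039228 mol
Divide by the smallest (0.039228 mol): C 2.250, H 2.000, O 1.000
Multiplying each by 4 gives whole numbers: C 9.00, H 8.00, O 4.00
Empirical formula: C9H8O4
Empirical-formula mass = 180.16 g/mol; 540 ÷ 180.16 ≈ 3, so the molecular formula is C27H24O12.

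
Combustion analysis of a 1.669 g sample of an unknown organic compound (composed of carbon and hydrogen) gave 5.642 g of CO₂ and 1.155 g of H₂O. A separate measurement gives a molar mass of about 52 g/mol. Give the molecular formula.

C4H4

mol C = 5.642 g CO₂ ÷ 44.009 g/mol = 0.12820 mol
mol H = 2 × 1.155 g H₂O ÷ 18.015 g/mol = 0.12823 mol
Divide by the smallest (0.12820 mol): C 1.000, H 1.000
Empirical formula: CH
Empirical-formula mass = 13.02 g/mol; 52 ÷ 13.02 ≈ 4, so the molecular formula is C4H4.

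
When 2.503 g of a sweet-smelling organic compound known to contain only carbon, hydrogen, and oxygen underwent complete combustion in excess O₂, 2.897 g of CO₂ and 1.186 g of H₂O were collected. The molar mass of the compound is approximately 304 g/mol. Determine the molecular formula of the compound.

mol C = 2.897 g CO₂ ÷ 44.009 g/mol = 0.065827 mol
mol H = 2 × 1.186 g H₂O ÷ 18.015 g/mol = 0.13167 mol
mass O = 2.503 − (0.79065 + 0.13272) = 1.5796 g → mol O = 1.5796 ÷ 15.999 = 0.098733 mol
Divide by the smallest (0.065827 mol): C 1.000, H 2.000, O 1.500
Multiplying each by 2 gives whole numbers: C 2.00, H 4.00, O 3.00
Empirical formula: C2H4O3
Empirical-formula mass = 76.05 g/mol; 304 ÷ 76.05 ≈ 4, so the molecular formula is C8H16O12.

C8H16O12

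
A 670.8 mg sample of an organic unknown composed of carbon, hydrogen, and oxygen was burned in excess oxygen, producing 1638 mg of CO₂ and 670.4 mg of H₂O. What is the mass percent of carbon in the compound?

mol C = 1.638 g CO₂ ÷ 44.009 g/mol = 0.037220 mol
mol H = 2 × 0.6704 g H₂O ÷ 18.015 g/mol = 0.074427 mol
mass O = 0.6708 − (0.44705 + 0.075022) = 0.14873 g → mol O = 0.14873 ÷ 15.999 = 0.0092964 mol
mass % C = 0.44705 g ÷ 0.6708 g × 100%

66.64%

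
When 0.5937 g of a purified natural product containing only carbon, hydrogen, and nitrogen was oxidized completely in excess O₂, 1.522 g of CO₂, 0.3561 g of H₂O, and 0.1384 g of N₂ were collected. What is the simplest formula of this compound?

C7H8N2

mol C = 1.522 g CO₂ ÷ 44.009 g/mol = 0.034584 mol
mol H = 2 × 0.3561 g H₂O ÷ 18.015 g/mol = 0.039534 mol
mol N = 2 × 0.1384 g N₂ ÷ 28.014 g/mol = 0.0098808 mol
Divide by the smallest (0.0098808 mol): C 3.500, H 4.001, N 1.000
Multiplying each by 2 gives whole numbers: C 7.00, H 8.00, N 2.00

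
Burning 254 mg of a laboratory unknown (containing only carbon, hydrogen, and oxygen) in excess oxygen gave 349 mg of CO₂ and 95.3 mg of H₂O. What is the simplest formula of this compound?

mol C = 0.349 g CO₂ ÷ 44.009 g/mol = 0.007930 mol
mol H = 2 × 0.0953 g H₂O ÷ 18.015 g/mol = 0.01058 mol
mass O = 0.254 − (0.09525 + 0.01066) = 0.1481 g → mol O = 0.1481 ÷ 15.999 = 0.009256 mol
Divide by the smallest (0.007930 mol): C 1.000, H 1.334, O 1.167
Multiplying each by 6 gives whole numbers: C 6.00, H 8.00, O 7.00

C6H8O7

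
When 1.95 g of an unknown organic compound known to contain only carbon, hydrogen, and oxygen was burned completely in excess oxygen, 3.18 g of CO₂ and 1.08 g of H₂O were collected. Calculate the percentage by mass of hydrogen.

mol C = 3.18 g CO₂ ÷ 44.009 g/mol = 0.07226 mol
mol H = 2 × 1.08 g H₂O ÷ 18.015 g/mol = 0.1199 mol
mass O = 1.95 − (0.8679 + 0.1209) = 0.9613 g → mol O = 0.9613 ÷ 15.999 = 0.06008 mol
mass % H = 0.1209 g ÷ 1.95 g × 100%

6.2%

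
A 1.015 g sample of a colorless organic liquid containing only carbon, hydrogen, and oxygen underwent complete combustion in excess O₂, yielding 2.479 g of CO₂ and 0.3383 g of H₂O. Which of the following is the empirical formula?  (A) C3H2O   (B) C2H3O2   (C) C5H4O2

(A) C3H2O

mol C = 2.479 g CO₂ ÷ 44.009 g/mol = 0.056329 mol
mol H = 2 × 0.3383 g H₂O ÷ 18.015 g/mol = 0.037558 mol
mass O = 1.015 − (0.67657 + 0.037858) = 0.30057 g → mol O = 0.30057 ÷ 15.999 = 0.018787 mol
Divide by the smallest (0.018787 mol): C 2.998, H 1.999, O 1.000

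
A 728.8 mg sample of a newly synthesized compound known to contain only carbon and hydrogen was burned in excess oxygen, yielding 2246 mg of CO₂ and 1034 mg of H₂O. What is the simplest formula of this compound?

mol C = 2.246 g CO₂ ÷ 44.009 g/mol = 0.051035 mol
mol H = 2 × 1.034 g H₂O ÷ 18.015 g/mol = 0.11479 mol
Divide by the smallest (0.051035 mol): C 1.000, H 2.249
Multiplying each by 4 gives whole numbers: C 4.00, H 9.00

C4H9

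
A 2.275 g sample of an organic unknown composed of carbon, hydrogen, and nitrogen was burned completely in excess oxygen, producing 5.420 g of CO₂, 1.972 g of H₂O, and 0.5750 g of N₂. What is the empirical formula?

C9H16N3

mol C = 5.420 g CO₂ ÷ 44.009 g/mol = 0.12316 mol
mol H = 2 × 1.972 g H₂O ÷ 18.015 g/mol = 0.21893 mol
mol N = 2 × 0.5750 g N₂ ÷ 28.014 g/mol = 0.041051 mol
Divide by the smallest (0.041051 mol): C 3.000, H 5.333, N 1.000
Multiplying each by 3 gives whole numbers: C 9.00, H 16.00, N 3.00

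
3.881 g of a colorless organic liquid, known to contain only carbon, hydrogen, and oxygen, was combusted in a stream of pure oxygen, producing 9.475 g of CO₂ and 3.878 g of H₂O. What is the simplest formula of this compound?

C4H8O

mol C = 9.475 g CO₂ ÷ 44.009 g/mol = 0.21530 mol
mol H = 2 × 3.878 g H₂O ÷ 18.015 g/mol = 0.43053 mol
mass O = 3.881 − (2.5859 + 0.43397) = 0.86109 g → mol O = 0.86109 ÷ 15.999 = 0.053822 mol
Divide by the smallest (0.053822 mol): C 4.000, H 7.999, O 1.000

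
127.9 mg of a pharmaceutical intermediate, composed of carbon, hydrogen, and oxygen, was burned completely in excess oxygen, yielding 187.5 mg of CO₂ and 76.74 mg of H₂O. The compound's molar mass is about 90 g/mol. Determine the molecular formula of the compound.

mol C = 0.1875 g CO₂ ÷ 44.009 g/mol = 0.0042605 mol
mol H = 2 × 0.07674 g H₂O ÷ 18.015 g/mol = 0.0085196 mol
mass O = 0.1279 − (0.051173 + 0.0085877) = 0.068140 g → mol O = 0.068140 ÷ 15.999 = 0.0042590 mol
Divide by the smallest (0.0042590 mol): C 1.000, H 2.000, O 1.000
Empirical formula: CH2O
Empirical-formula mass = 30.03 g/mol; 90 ÷ 30.03 ≈ 3, so the molecular formula is C3H6O3.

C3H6O3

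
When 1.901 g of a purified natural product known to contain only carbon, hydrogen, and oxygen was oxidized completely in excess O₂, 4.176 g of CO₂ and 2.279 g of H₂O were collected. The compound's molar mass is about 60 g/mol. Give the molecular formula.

C3H8O

mol C = 4.176 g CO₂ ÷ 44.009 g/mol = 0.094890 mol
mol H = 2 × 2.279 g H₂O ÷ 18.015 g/mol = 0.25301 mol
mass O = 1.901 − (1.1397 + 0.25504) = 0.50624 g → mol O = 0.50624 ÷ 15.999 = 0.031642 mol
Divide by the smallest (0.031642 mol): C 2.999, H 7.996, O 1.000
Empirical formula: C3H8O
Empirical-formula mass = 60.10 g/mol; 60 ÷ 60.10 ≈ 1, so the molecular formula is C3H8O.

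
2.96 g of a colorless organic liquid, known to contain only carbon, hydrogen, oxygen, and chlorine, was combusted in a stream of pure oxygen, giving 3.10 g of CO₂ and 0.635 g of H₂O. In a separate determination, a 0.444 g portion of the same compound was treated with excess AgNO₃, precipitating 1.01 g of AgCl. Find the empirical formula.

C3H3Cl2O

mol C = 3.10 g CO₂ ÷ 44.009 g/mol = 0.07044 mol
mol H = 2 × 0.635 g H₂O ÷ 18.015 g/mol = 0.07050 mol
From the AgCl data: mol Cl per gram of compound = (1.01 ÷ 143.318) ÷ 0.444 = 0.01587 mol/g, so in the 2.96 g combustion sample mol Cl = 0.04698 mol
mass O = 2.96 − (0.8461 + 0.07106 + 1.666) = 0.3774 g → mol O = 0.3774 ÷ 15.999 = 0.02359 mol
Divide by the smallest (0.02359 mol): C 2.986, H 2.989, Cl 1.992, O 1.000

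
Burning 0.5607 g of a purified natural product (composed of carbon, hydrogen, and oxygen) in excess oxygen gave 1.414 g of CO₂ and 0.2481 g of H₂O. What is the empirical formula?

C7H6O2

mol C = 1.414 g CO₂ ÷ 44.009 g/mol = 0.032130 mol
mol H = 2 × 0.2481 g H₂O ÷ 18.015 g/mol = 0.027544 mol
mass O = 0.5607 − (0.38591 + 0.027764) = 0.14703 g → mol O = 0.14703 ÷ 15.999 = 0.0091896 mol
Divide by the smallest (0.0091896 mol): C 3.496, H 2.997, O 1.000
Multiplying each by 2 gives whole numbers: C 6.99, H 5.99, O 2.00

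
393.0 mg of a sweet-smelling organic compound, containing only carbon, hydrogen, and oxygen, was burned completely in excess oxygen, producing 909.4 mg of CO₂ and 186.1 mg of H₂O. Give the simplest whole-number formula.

C8H8O3

mol C = 0.9094 g CO₂ ÷ 44.009 g/mol = 0.020664 mol
mol H = 2 × 0.1861 g H₂O ÷ 18.015 g/mol = 0.020661 mol
mass O = 0.3930 − (0.24819 + 0.020826) = 0.12398 g → mol O = 0.12398 ÷ 15.999 = 0.0077492 mol
Divide by the smallest (0.0077492 mol): C 2.667, H 2.666, O 1.000
Multiplying each by 3 gives whole numbers: C 8.00, H 8.00, O 3.00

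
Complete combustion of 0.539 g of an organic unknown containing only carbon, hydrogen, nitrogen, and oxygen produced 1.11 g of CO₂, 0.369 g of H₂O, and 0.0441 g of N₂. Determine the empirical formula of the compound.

C8H13NO3

mol C = 1.11 g CO₂ ÷ 44.009 g/mol = 0.02522 mol
mol H = 2 × 0.369 g H₂O ÷ 18.015 g/mol = 0.04097 mol
mol N = 2 × 0.0441 g N₂ ÷ 28.014 g/mol = 0.003148 mol
mass O = 0.539 − (0.3029 + 0.04129 + 0.04410) = 0.1507 g → mol O = 0.1507 ÷ 15.999 = 0.009417 mol
Divide by the smallest (0.003148 mol): C 8.011, H 13.012, N 1.000, O 2.991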